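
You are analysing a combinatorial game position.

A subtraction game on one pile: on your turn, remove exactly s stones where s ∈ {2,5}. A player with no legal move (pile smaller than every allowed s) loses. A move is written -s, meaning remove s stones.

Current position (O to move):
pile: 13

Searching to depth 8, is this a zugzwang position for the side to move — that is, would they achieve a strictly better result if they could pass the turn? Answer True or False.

[13] O move#1: -2:+1/11*, -5:+1/8
[11] X move#2: -2:-1/9*, -5:-1/6
[9] O move#3: -2:+1/7*, -5:+1/4
[7] X move#4: -2:-1/5*, -5:-1/2
[5] O move#5: -2:-1/3, -5:+1/0*
[0] end (terminal -1, X#6); searched 13 to 8
pass branch (X moves first from the same position):
  | [13] X move#1: -2:+1/11*, -5:+1/8
  | [11] O move#2: -2:-1/9*, -5:-1/6
  | [9] X move#3: -2:+1/7*, -5:+1/4
  | [7] O move#4: -2:-1/5*, -5:-1/2
  | [5] X move#5: -2:-1/3, -5:+1/0*
  | [0] end (terminal -1, O#6); searched 13 to 8
O moving scores +1; O passing scores -1

zugzwang(13, O) = False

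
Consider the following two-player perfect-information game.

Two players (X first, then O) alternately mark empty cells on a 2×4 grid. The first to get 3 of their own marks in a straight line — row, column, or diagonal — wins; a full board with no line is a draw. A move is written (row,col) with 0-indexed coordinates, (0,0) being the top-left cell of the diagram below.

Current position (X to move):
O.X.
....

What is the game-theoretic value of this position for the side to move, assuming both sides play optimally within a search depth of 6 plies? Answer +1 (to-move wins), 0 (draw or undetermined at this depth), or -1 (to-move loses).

value(O.X./...., X) = 0

p1 X@[O.X./....]: (0,1)[OXX./....]+0* (0,3)[O.XX/....]+0 (1,0)[O.X./X...]+0 (1,1)[O.X./.X..]+0 (1,2)[O.X./..X.]+0 (1,3)[O.X./...X]+0
p2 O@[OXX./....]: (0,3)[OXXO/....]+0* (1,0)[OXX./O...]-1 (1,1)[OXX./.O..]-1 (1,2)[OXX./..O.]-1 (1,3)[OXX./...O]-1
p3 X@[OXXO/....]: (1,0)[OXXO/X...]+0* (1,1)[OXXO/.X..]+0 (1,2)[OXXO/..X.]+0 (1,3)[OXXO/...X]+0
p4 O@[OXXO/X...]: (1,1)[OXXO/XO..]+0* (1,2)[OXXO/X.O.]+0 (1,3)[OXXO/X..O]+0
p5 X@[OXXO/XO..]: (1,2)[OXXO/XOX.]+0* (1,3)[OXXO/XO.X]+0
p6 O@[OXXO/XOX.]: (1,3)[OXXO/XOXO]+0*
p7 X@[OXXO/XOXO] terminal +0; root [O.X./....] d6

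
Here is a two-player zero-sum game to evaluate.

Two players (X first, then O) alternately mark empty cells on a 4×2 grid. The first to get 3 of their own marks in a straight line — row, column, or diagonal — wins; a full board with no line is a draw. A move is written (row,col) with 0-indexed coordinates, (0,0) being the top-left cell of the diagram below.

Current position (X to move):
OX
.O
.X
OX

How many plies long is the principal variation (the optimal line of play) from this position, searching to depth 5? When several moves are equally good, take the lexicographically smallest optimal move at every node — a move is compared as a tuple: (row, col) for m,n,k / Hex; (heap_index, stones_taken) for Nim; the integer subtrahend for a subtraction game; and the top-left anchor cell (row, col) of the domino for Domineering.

PV length from [OX/.O/.X/OX]: 2 plies

[OX/.O/.X/OX] X move#1: (1,0):+0/OX/XO/.X/OX*, (2,0):+0/OX/.O/XX/OX
[OX/XO/.X/OX] O move#2: (2,0):+0/OX/XO/OX/OX*
[OX/XO/OX/OX] end (terminal +0, X#3); searched OX/.O/.X/OX to 5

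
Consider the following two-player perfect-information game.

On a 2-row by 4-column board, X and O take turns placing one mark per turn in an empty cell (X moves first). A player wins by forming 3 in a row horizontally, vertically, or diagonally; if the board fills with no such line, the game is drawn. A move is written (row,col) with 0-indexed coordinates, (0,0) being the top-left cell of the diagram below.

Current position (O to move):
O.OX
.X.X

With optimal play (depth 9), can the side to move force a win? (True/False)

[O.OX/.X.X] O move#1: (0,1):+1/OOOX/.X.X*, (1,0):-1/O.OX/OX.X, (1,2):+0/O.OX/.XOX
[OOOX/.X.X] end (terminal -1, X#2); searched O.OX/.X.X to 9

O winning at [O.OX/.X.X]: True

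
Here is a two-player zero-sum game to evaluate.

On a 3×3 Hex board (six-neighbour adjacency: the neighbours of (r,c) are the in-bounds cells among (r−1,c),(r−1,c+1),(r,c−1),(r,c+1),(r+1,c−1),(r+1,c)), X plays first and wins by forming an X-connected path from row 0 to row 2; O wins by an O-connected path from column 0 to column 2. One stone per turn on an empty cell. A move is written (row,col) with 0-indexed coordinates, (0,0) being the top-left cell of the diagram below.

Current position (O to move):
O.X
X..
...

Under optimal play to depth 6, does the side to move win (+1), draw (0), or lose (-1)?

[O.X/X../...] O move#1: (0,1):-1/OOX/X../...*, (1,1):-1/O.X/XO./..., (1,2):-1/O.X/X.O/..., (2,0):-1/O.X/X../O.., (2,1):-1/O.X/X../.O., (2,2):-1/O.X/X../..O
[OOX/X../...] X move#2: (1,1):+1/OOX/XX./...*, (1,2):+1/OOX/X.X/..., (2,0):+1/OOX/X../X.., (2,1):+1/OOX/X../.X., (2,2):+1/OOX/X../..X
[OOX/XX./...] O move#3: (1,2):-1/OOX/XXO/...*, (2,0):-1/OOX/XX./O.., (2,1):-1/OOX/XX./.O., (2,2):-1/OOX/XX./..O
[OOX/XXO/...] X move#4: (2,0):+1/OOX/XXO/X..*, (2,1):+1/OOX/XXO/.X., (2,2):+1/OOX/XXO/..X
[OOX/XXO/X..] end (terminal -1, O#5); searched O.X/X../... to 6

value(O.X/X../..., O) = -1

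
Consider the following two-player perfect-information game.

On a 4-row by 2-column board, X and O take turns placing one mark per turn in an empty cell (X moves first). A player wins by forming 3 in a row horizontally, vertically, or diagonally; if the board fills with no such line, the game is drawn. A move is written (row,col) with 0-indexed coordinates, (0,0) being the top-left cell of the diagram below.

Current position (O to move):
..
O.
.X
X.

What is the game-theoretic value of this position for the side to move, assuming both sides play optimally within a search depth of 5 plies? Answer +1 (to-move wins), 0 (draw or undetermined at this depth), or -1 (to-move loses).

value(../O./.X/X., O) = 0

ply 1, O at ../O./.X/X. | (0,0)=+0→O./O./.X/X.*; (0,1)=+0→.O/O./.X/X.; (1,1)=+0→../OO/.X/X.; (2,0)=+0→../O./OX/X.; (3,1)=+0→../O./.X/XO
ply 2, X at O./O./.X/X. | (0,1)=-1→OX/O./.X/X.; (1,1)=-1→O./OX/.X/X.; (2,0)=+0→O./O./XX/X.*; (3,1)=-1→O./O./.X/XX
ply 3, O at O./O./XX/X. | (0,1)=+0→OO/O./XX/X.*; (1,1)=+0→O./OO/XX/X.; (3,1)=+0→O./O./XX/XO
ply 4, X at OO/O./XX/X. | (1,1)=+0→OO/OX/XX/X.*; (3,1)=+0→OO/O./XX/XX
ply 5, O at OO/OX/XX/X. | (3,1)=+0→OO/OX/XX/XO*
ply 6: OO/OX/XX/XO is terminal +0 (X); from ../O./.X/X. depth 5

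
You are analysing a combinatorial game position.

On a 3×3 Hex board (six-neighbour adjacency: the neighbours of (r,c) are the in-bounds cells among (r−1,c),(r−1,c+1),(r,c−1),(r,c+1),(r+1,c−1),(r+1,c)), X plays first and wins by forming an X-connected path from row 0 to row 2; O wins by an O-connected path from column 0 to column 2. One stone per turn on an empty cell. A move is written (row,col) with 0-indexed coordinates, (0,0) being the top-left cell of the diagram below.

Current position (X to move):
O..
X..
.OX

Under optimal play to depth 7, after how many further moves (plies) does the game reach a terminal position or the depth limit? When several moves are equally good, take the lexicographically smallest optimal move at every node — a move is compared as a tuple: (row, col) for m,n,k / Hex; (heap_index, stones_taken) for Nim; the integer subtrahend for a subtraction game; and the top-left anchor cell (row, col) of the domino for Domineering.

[O../X../.OX] X move#1: (0,1):+1/OX./X../.OX*, (0,2):+1/O.X/X../.OX, (1,1):+1/O../XX./.OX, (1,2):+1/O../X.X/.OX, (2,0):+1/O../X../XOX
[OX./X../.OX] O move#2: (0,2):-1/OXO/X../.OX*, (1,1):-1/OX./XO./.OX, (1,2):-1/OX./X.O/.OX, (2,0):-1/OX./X../OOX
[OXO/X../.OX] X move#3: (1,1):+1/OXO/XX./.OX*, (1,2):+1/OXO/X.X/.OX, (2,0):+1/OXO/X../XOX
[OXO/XX./.OX] O move#4: (1,2):-1/OXO/XXO/.OX*, (2,0):-1/OXO/XX./OOX
[OXO/XXO/.OX] X move#5: (2,0):+1/OXO/XXO/XOX*
[OXO/XXO/XOX] end (terminal -1, O#6); searched O../X../.OX to 7

PV length from [O../X../.OX]: 5 plies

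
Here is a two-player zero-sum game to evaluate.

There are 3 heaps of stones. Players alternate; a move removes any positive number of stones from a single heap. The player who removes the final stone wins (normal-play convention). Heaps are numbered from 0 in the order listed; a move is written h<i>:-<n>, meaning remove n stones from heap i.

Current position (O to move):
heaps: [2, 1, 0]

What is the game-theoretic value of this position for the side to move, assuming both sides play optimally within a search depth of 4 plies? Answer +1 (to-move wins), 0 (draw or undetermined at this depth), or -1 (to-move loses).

p1 O@[(2,1,0)]: h0:-1[(1,1,0)]+1* h0:-2[(0,1,0)]-1 h1:-1[(2,0,0)]-1
p2 X@[(1,1,0)]: h0:-1[(0,1,0)]-1* h1:-1[(1,0,0)]-1
p3 O@[(0,1,0)]: h1:-1[(0,0,0)]+1*
p4 X@[(0,0,0)] terminal -1; root [(2,1,0)] d4

value((2,1,0), O) = +1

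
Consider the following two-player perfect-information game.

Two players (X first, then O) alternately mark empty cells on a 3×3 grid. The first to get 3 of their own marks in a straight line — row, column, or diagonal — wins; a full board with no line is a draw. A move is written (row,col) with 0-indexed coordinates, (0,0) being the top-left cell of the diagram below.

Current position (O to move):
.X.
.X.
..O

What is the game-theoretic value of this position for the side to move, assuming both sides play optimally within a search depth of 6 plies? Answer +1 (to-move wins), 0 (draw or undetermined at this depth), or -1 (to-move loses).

[.X./.X./..O] O move#1: (0,0):-1/OX./.X./..O, (0,2):-1/.XO/.X./..O, (1,0):-1/.X./OX./..O, (1,2):-1/.X./.XO/..O, (2,0):-1/.X./.X./O.O, (2,1):+0/.X./.X./.OO*
[.X./.X./.OO] X move#2: (0,0):-1/XX./.X./.OO, (0,2):-1/.XX/.X./.OO, (1,0):-1/.X./XX./.OO, (1,2):-1/.X./.XX/.OO, (2,0):+0/.X./.X./XOO*
[.X./.X./XOO] O move#3: (0,0):-1/OX./.X./XOO, (0,2):+0/.XO/.X./XOO*, (1,0):-1/.X./OX./XOO, (1,2):-1/.X./.XO/XOO
[.XO/.X./XOO] X move#4: (0,0):-1/XXO/.X./XOO, (1,0):-1/.XO/XX./XOO, (1,2):+0/.XO/.XX/XOO*
[.XO/.XX/XOO] O move#5: (0,0):-1/OXO/.XX/XOO, (1,0):+0/.XO/OXX/XOO*
[.XO/OXX/XOO] X move#6: (0,0):+0/XXO/OXX/XOO*
[XXO/OXX/XOO] end (terminal +0, O#7); searched .X./.X./..O to 6

value(.X./.X./..O, O) = 0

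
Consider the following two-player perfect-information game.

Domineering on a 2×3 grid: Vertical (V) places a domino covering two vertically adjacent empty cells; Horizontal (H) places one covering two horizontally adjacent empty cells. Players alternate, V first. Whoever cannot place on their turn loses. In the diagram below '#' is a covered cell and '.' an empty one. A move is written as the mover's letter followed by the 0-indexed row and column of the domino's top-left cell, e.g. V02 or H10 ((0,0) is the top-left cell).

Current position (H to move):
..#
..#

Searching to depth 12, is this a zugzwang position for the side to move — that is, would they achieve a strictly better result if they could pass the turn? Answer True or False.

ply 1, H at ..#/..# | H00=+1→###/..#*; H10=+1→..#/###
ply 2: ###/..# is terminal -1 (V); from ..#/..# depth 12
suppose H passes — search the same position with V to move:
pass> ply 1, V at ..#/..# | V00=+1→#.#/#.#*; V01=+1→.##/.##
pass> ply 2: #.#/#.# is terminal -1 (H); from ..#/..# depth 12
for H: play +1, pass -1

zugzwang(..#/..#, H) = False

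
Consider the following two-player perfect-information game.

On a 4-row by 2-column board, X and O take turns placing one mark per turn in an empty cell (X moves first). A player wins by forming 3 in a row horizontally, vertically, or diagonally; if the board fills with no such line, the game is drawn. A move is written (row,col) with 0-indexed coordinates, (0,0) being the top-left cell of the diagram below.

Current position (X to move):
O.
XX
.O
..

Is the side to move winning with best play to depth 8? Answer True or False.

X winning at [O./XX/.O/..]: False

p1 X@[O./XX/.O/..]: (0,1)[OX/XX/.O/..]+0* (2,0)[O./XX/XO/..]+0 (3,0)[O./XX/.O/X.]+0 (3,1)[O./XX/.O/.X]+0
p2 O@[OX/XX/.O/..]: (2,0)[OX/XX/OO/..]+0* (3,0)[OX/XX/.O/O.]+0 (3,1)[OX/XX/.O/.O]+0
p3 X@[OX/XX/OO/..]: (3,0)[OX/XX/OO/X.]+0* (3,1)[OX/XX/OO/.X]+0
p4 O@[OX/XX/OO/X.]: (3,1)[OX/XX/OO/XO]+0*
p5 X@[OX/XX/OO/XO] terminal +0; root [O./XX/.O/..] d8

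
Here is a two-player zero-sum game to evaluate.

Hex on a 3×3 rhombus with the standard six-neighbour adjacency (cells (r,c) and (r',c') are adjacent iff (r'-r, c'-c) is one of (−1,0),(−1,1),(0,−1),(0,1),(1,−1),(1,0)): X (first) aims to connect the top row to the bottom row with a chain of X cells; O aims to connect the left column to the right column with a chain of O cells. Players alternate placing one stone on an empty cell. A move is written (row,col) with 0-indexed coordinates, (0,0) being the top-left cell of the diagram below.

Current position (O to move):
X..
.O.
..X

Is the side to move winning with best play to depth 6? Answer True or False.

O winning at [X../.O./..X]: True

ply 1, O at X../.O./..X | (0,1)=+1→XO./.O./..X*; (0,2)=+1→X.O/.O./..X; (1,0)=+1→X../OO./..X; (1,2)=+1→X../.OO/..X; (2,0)=+1→X../.O./O.X; (2,1)=+1→X../.O./.OX
ply 2, X at XO./.O./..X | (0,2)=-1→XOX/.O./..X*; (1,0)=-1→XO./XO./..X; (1,2)=-1→XO./.OX/..X; (2,0)=-1→XO./.O./X.X; (2,1)=-1→XO./.O./.XX
ply 3, O at XOX/.O./..X | (1,0)=-1→XOX/OO./..X; (1,2)=+1→XOX/.OO/..X*; (2,0)=-1→XOX/.O./O.X; (2,1)=-1→XOX/.O./.OX
ply 4, X at XOX/.OO/..X | (1,0)=-1→XOX/XOO/..X*; (2,0)=-1→XOX/.OO/X.X; (2,1)=-1→XOX/.OO/.XX
ply 5, O at XOX/XOO/..X | (2,0)=+1→XOX/XOO/O.X*; (2,1)=-1→XOX/XOO/.OX
ply 6: XOX/XOO/O.X is terminal -1 (X); from X../.O./..X depth 6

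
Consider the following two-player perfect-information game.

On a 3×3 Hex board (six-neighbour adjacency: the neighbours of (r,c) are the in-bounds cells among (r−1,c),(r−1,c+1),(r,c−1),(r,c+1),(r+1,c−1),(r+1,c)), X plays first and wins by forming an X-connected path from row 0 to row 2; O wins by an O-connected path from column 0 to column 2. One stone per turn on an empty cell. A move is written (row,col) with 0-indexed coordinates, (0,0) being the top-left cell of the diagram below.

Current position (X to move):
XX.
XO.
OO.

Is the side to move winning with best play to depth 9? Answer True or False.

p1 X@[XX./XO./OO.]: (0,2)[XXX/XO./OO.]-1* (1,2)[XX./XOX/OO.]-1 (2,2)[XX./XO./OOX]-1
p2 O@[XXX/XO./OO.]: (1,2)[XXX/XOO/OO.]+1* (2,2)[XXX/XO./OOO]+1
p3 X@[XXX/XOO/OO.] terminal -1; root [XX./XO./OO.] d9

X winning at [XX./XO./OO.]: False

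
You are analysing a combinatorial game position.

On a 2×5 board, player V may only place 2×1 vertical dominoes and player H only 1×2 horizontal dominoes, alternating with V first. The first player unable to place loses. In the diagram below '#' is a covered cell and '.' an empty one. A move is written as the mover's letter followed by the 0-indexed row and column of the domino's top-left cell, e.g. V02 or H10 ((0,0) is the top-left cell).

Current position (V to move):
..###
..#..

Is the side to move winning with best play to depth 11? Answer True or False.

V winning at [..###/..#..]: True

p1 V@[..###/..#..]: V00[#.###/#.#..]+1* V01[.####/.##..]+1
p2 H@[#.###/#.#..]: H13[#.###/#.###]-1*
p3 V@[#.###/#.###]: V01[#####/#####]+1*
p4 H@[#####/#####] terminal -1; root [..###/..#..] d11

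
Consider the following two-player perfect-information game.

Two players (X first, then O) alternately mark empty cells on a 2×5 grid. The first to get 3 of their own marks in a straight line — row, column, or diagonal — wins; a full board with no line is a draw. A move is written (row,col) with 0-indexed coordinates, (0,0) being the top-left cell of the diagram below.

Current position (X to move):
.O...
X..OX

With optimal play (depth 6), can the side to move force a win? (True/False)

X winning at [.O.../X..OX]: False

p1 X@[.O.../X..OX]: (0,0)[XO.../X..OX]+0* (0,2)[.OX../X..OX]+0 (0,3)[.O.X./X..OX]+0 (0,4)[.O..X/X..OX]-1 (1,1)[.O.../XX.OX]+0 (1,2)[.O.../X.XOX]+0
p2 O@[XO.../X..OX]: (0,2)[XOO../X..OX]+0* (0,3)[XO.O./X..OX]+0 (0,4)[XO..O/X..OX]+0 (1,1)[XO.../XO.OX]+0 (1,2)[XO.../X.OOX]+0
p3 X@[XOO../X..OX]: (0,3)[XOOX./X..OX]+0* (0,4)[XOO.X/X..OX]-1 (1,1)[XOO../XX.OX]-1 (1,2)[XOO../X.XOX]-1
p4 O@[XOOX./X..OX]: (0,4)[XOOXO/X..OX]+0* (1,1)[XOOX./XO.OX]+0 (1,2)[XOOX./X.OOX]+0
p5 X@[XOOXO/X..OX]: (1,1)[XOOXO/XX.OX]+0* (1,2)[XOOXO/X.XOX]+0
p6 O@[XOOXO/XX.OX]: (1,2)[XOOXO/XXOOX]+0*
p7 X@[XOOXO/XXOOX] terminal +0; root [.O.../X..OX] d6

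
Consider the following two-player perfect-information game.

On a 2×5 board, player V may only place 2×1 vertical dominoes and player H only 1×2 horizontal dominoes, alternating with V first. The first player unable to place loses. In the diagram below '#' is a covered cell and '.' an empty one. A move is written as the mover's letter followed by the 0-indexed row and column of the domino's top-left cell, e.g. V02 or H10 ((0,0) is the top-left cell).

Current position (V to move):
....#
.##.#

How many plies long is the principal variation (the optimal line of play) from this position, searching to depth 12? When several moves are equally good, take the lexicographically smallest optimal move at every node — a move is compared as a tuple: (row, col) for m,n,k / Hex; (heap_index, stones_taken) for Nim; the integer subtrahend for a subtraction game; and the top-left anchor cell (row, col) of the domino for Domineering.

PV length from [....#/.##.#]: 2 plies

ply 1, V at ....#/.##.# | V00=-1→#...#/###.#*; V03=-1→...##/.####
ply 2, H at #...#/###.# | H01=-1→###.#/###.#; H02=+1→#.###/###.#*
ply 3: #.###/###.# is terminal -1 (V); from ....#/.##.# depth 12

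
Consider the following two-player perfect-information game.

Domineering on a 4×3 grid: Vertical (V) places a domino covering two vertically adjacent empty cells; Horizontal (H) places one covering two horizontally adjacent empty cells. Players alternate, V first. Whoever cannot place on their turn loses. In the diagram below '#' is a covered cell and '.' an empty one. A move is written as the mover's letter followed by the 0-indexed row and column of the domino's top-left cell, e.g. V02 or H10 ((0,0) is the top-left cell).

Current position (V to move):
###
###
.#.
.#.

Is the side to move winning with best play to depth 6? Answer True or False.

ply 1, V at ###/###/.#./.#. | V20=+1→###/###/##./##.*; V22=+1→###/###/.##/.##
ply 2: ###/###/##./##. is terminal -1 (H); from ###/###/.#./.#. depth 6

V winning at [###/###/.#./.#.]: True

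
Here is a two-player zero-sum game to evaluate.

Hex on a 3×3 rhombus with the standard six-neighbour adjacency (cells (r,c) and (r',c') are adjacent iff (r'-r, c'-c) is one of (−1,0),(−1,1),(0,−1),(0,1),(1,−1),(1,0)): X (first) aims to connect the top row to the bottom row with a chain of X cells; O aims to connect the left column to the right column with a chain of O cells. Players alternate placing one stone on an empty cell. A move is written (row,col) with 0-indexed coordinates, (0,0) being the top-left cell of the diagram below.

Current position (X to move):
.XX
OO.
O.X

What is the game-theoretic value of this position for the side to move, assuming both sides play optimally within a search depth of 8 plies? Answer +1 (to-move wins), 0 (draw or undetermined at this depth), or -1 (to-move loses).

p1 X@[.XX/OO./O.X]: (0,0)[XXX/OO./O.X]-1 (1,2)[.XX/OOX/O.X]+1* (2,1)[.XX/OO./OXX]-1
p2 O@[.XX/OOX/O.X] terminal -1; root [.XX/OO./O.X] d8

value(.XX/OO./O.X, X) = +1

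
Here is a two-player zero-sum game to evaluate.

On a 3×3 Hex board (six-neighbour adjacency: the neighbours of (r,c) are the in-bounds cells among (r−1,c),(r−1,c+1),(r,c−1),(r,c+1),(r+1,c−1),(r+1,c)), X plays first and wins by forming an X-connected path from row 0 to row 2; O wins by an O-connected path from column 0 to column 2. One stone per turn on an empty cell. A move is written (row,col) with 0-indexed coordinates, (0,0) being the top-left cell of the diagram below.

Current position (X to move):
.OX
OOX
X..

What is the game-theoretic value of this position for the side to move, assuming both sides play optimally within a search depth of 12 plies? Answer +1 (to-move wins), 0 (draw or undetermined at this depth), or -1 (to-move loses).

[.OX/OOX/X..] X move#1: (0,0):+1/XOX/OOX/X..*, (2,1):+1/.OX/OOX/XX., (2,2):+1/.OX/OOX/X.X
[XOX/OOX/X..] O move#2: (2,1):-1/XOX/OOX/XO.*, (2,2):-1/XOX/OOX/X.O
[XOX/OOX/XO.] X move#3: (2,2):+1/XOX/OOX/XOX*
[XOX/OOX/XOX] end (terminal -1, O#4); searched .OX/OOX/X.. to 12

value(.OX/OOX/X.., X) = +1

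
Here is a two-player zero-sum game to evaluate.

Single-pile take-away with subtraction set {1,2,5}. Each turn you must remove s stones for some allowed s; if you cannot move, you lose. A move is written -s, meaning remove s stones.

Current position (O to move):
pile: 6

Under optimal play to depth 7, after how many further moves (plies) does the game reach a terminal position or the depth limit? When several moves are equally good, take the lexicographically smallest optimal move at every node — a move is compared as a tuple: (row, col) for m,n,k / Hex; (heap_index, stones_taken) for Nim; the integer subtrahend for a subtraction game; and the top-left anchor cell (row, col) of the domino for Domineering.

ply 1, O at 6 | -1=-1→5*; -2=-1→4; -5=-1→1
ply 2, X at 5 | -1=-1→4; -2=+1→3*; -5=+1→0
ply 3, O at 3 | -1=-1→2*; -2=-1→1
ply 4, X at 2 | -1=-1→1; -2=+1→0*
ply 5: 0 is terminal -1 (O); from 6 depth 7

PV length from [6]: 4 plies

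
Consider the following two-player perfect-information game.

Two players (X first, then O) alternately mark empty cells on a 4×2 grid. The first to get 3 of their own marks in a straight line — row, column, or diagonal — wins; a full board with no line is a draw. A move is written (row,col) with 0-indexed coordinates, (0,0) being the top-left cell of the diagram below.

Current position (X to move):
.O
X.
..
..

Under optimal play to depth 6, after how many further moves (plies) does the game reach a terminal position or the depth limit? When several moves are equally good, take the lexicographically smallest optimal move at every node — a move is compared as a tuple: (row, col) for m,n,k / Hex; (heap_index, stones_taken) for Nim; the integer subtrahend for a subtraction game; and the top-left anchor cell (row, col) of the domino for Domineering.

p1 X@[.O/X./../..]: (0,0)[XO/X./../..]+0 (1,1)[.O/XX/../..]+0 (2,0)[.O/X./X./..]+1* (2,1)[.O/X./.X/..]+0 (3,0)[.O/X./../X.]+0 (3,1)[.O/X./../.X]+0
p2 O@[.O/X./X./..]: (0,0)[OO/X./X./..]-1* (1,1)[.O/XO/X./..]-1 (2,1)[.O/X./XO/..]-1 (3,0)[.O/X./X./O.]-1 (3,1)[.O/X./X./.O]-1
p3 X@[OO/X./X./..]: (1,1)[OO/XX/X./..]+0 (2,1)[OO/X./XX/..]+0 (3,0)[OO/X./X./X.]+1* (3,1)[OO/X./X./.X]+0
p4 O@[OO/X./X./X.] terminal -1; root [.O/X./../..] d6

PV length from [.O/X./../..]: 3 plies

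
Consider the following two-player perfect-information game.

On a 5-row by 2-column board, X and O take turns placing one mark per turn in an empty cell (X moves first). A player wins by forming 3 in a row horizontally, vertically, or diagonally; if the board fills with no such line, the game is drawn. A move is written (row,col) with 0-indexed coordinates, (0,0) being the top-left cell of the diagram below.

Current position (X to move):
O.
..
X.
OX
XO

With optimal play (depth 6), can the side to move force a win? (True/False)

X winning at [O./../X./OX/XO]: False

ply 1, X at O./../X./OX/XO | (0,1)=+0→OX/../X./OX/XO*; (1,0)=+0→O./X./X./OX/XO; (1,1)=+0→O./.X/X./OX/XO; (2,1)=+0→O./../XX/OX/XO
ply 2, O at OX/../X./OX/XO | (1,0)=+0→OX/O./X./OX/XO*; (1,1)=+0→OX/.O/X./OX/XO; (2,1)=+0→OX/../XO/OX/XO
ply 3, X at OX/O./X./OX/XO | (1,1)=+0→OX/OX/X./OX/XO*; (2,1)=+0→OX/O./XX/OX/XO
ply 4, O at OX/OX/X./OX/XO | (2,1)=+0→OX/OX/XO/OX/XO*
ply 5: OX/OX/XO/OX/XO is terminal +0 (X); from O./../X./OX/XO depth 6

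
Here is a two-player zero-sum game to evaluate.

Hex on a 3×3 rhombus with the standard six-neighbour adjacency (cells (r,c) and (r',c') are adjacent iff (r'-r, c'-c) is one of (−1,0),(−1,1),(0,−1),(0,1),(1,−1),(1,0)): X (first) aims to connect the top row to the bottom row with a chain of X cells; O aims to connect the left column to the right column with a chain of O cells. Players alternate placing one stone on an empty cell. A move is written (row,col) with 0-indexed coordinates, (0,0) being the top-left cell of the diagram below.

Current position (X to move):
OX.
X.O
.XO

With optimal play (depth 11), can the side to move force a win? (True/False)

ply 1, X at OX./X.O/.XO | (0,2)=+1→OXX/X.O/.XO*; (1,1)=+1→OX./XXO/.XO; (2,0)=+1→OX./X.O/XXO
ply 2, O at OXX/X.O/.XO | (1,1)=-1→OXX/XOO/.XO*; (2,0)=-1→OXX/X.O/OXO
ply 3, X at OXX/XOO/.XO | (2,0)=+1→OXX/XOO/XXO*
ply 4: OXX/XOO/XXO is terminal -1 (O); from OX./X.O/.XO depth 11

X winning at [OX./X.O/.XO]: True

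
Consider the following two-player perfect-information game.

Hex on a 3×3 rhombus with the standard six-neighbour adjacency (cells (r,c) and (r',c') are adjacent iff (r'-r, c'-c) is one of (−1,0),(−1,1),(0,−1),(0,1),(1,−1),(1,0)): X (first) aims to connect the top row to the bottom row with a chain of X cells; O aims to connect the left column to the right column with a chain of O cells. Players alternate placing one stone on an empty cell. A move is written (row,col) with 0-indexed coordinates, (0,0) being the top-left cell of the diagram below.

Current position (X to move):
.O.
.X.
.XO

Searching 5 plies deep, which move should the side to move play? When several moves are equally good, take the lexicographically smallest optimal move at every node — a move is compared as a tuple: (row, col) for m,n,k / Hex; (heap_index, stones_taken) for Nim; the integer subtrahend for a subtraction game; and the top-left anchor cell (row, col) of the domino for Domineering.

[.O./.X./.XO] X move#1: (0,0):+1/XO./.X./.XO*, (0,2):+1/.OX/.X./.XO, (1,0):+1/.O./XX./.XO, (1,2):-1/.O./.XX/.XO, (2,0):-1/.O./.X./XXO
[XO./.X./.XO] O move#2: (0,2):-1/XOO/.X./.XO*, (1,0):-1/XO./OX./.XO, (1,2):-1/XO./.XO/.XO, (2,0):-1/XO./.X./OXO
[XOO/.X./.XO] X move#3: (1,0):+1/XOO/XX./.XO*, (1,2):-1/XOO/.XX/.XO, (2,0):-1/XOO/.X./XXO
[XOO/XX./.XO] end (terminal -1, O#4); searched .O./.X./.XO to 5

X's best at [.O./.X./.XO]: (0,0)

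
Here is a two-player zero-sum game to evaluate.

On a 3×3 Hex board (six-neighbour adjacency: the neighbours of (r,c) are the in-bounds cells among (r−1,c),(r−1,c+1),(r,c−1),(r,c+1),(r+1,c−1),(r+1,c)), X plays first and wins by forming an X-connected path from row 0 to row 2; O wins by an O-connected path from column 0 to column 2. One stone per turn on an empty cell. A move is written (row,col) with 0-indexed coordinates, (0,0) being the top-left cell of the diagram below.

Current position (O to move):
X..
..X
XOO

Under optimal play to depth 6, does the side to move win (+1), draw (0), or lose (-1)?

[X../..X/XOO] O move#1: (0,1):-1/XO./..X/XOO*, (0,2):-1/X.O/..X/XOO, (1,0):-1/X../O.X/XOO, (1,1):-1/X../.OX/XOO
[XO./..X/XOO] X move#2: (0,2):+1/XOX/..X/XOO*, (1,0):+1/XO./X.X/XOO, (1,1):+1/XO./.XX/XOO
[XOX/..X/XOO] O move#3: (1,0):-1/XOX/O.X/XOO*, (1,1):-1/XOX/.OX/XOO
[XOX/O.X/XOO] X move#4: (1,1):+1/XOX/OXX/XOO*
[XOX/OXX/XOO] end (terminal -1, O#5); searched X../..X/XOO to 6

value(X../..X/XOO, O) = -1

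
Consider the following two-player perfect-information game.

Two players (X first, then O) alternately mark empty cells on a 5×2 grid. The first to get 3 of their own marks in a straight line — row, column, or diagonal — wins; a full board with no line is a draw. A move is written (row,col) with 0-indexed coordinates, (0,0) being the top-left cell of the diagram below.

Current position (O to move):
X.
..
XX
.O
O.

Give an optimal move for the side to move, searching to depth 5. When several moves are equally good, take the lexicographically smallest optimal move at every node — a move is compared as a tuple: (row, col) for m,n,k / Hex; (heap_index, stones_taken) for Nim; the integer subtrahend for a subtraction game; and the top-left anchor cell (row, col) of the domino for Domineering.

ply 1, O at X./../XX/.O/O. | (0,1)=-1→XO/../XX/.O/O.; (1,0)=+0→X./O./XX/.O/O.*; (1,1)=-1→X./.O/XX/.O/O.; (3,0)=-1→X./../XX/OO/O.; (4,1)=-1→X./../XX/.O/OO
ply 2, X at X./O./XX/.O/O. | (0,1)=+0→XX/O./XX/.O/O.*; (1,1)=+0→X./OX/XX/.O/O.; (3,0)=+0→X./O./XX/XO/O.; (4,1)=+0→X./O./XX/.O/OX
ply 3, O at XX/O./XX/.O/O. | (1,1)=+0→XX/OO/XX/.O/O.*; (3,0)=-1→XX/O./XX/OO/O.; (4,1)=-1→XX/O./XX/.O/OO
ply 4, X at XX/OO/XX/.O/O. | (3,0)=+0→XX/OO/XX/XO/O.*; (4,1)=+0→XX/OO/XX/.O/OX
ply 5, O at XX/OO/XX/XO/O. | (4,1)=+0→XX/OO/XX/XO/OO*
ply 6: XX/OO/XX/XO/OO is terminal +0 (X); from X./../XX/.O/O. depth 5

O's best at [X./../XX/.O/O.]: (1,0)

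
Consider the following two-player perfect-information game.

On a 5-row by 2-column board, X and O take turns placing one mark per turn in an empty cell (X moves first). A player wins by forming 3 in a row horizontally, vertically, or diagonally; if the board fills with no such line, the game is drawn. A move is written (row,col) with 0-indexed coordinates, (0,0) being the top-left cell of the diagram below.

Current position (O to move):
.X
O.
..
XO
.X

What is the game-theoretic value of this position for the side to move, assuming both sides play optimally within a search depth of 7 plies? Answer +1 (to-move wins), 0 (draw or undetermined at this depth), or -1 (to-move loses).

[.X/O./../XO/.X] O move#1: (0,0):+0/OX/O./../XO/.X*, (1,1):+0/.X/OO/../XO/.X, (2,0):+0/.X/O./O./XO/.X, (2,1):+0/.X/O./.O/XO/.X, (4,0):+0/.X/O./../XO/OX
[OX/O./../XO/.X] X move#2: (1,1):-1/OX/OX/../XO/.X, (2,0):+0/OX/O./X./XO/.X*, (2,1):-1/OX/O./.X/XO/.X, (4,0):-1/OX/O./../XO/XX
[OX/O./X./XO/.X] O move#3: (1,1):-1/OX/OO/X./XO/.X, (2,1):-1/OX/O./XO/XO/.X, (4,0):+0/OX/O./X./XO/OX*
[OX/O./X./XO/OX] X move#4: (1,1):+0/OX/OX/X./XO/OX*, (2,1):+0/OX/O./XX/XO/OX
[OX/OX/X./XO/OX] O move#5: (2,1):+0/OX/OX/XO/XO/OX*
[OX/OX/XO/XO/OX] end (terminal +0, X#6); searched .X/O./../XO/.X to 7

value(.X/O./../XO/.X, O) = 0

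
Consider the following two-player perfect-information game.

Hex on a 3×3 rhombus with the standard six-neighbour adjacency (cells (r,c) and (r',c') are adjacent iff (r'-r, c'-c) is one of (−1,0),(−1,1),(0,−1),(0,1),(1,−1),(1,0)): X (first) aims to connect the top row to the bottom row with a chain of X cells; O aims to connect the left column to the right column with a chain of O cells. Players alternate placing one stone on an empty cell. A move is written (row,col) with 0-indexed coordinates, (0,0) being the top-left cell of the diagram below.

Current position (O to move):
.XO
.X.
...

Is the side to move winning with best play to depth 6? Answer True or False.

[.XO/.X./...] O move#1: (0,0):-1/OXO/.X./...*, (1,0):-1/.XO/OX./..., (1,2):-1/.XO/.XO/..., (2,0):-1/.XO/.X./O.., (2,1):-1/.XO/.X./.O., (2,2):-1/.XO/.X./..O
[OXO/.X./...] X move#2: (1,0):+1/OXO/XX./...*, (1,2):+1/OXO/.XX/..., (2,0):+1/OXO/.X./X.., (2,1):+1/OXO/.X./.X., (2,2):+1/OXO/.X./..X
[OXO/XX./...] O move#3: (1,2):-1/OXO/XXO/...*, (2,0):-1/OXO/XX./O.., (2,1):-1/OXO/XX./.O., (2,2):-1/OXO/XX./..O
[OXO/XXO/...] X move#4: (2,0):+1/OXO/XXO/X..*, (2,1):+1/OXO/XXO/.X., (2,2):+1/OXO/XXO/..X
[OXO/XXO/X..] end (terminal -1, O#5); searched .XO/.X./... to 6

O winning at [.XO/.X./...]: False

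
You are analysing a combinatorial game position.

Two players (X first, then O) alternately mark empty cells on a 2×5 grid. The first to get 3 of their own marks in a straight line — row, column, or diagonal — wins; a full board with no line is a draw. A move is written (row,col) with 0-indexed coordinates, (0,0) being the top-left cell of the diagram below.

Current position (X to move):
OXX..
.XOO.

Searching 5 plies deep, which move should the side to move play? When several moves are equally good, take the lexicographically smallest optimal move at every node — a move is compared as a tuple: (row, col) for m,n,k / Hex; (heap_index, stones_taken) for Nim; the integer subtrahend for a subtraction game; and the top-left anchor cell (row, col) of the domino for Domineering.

p1 X@[OXX../.XOO.]: (0,3)[OXXX./.XOO.]+1* (0,4)[OXX.X/.XOO.]-1 (1,0)[OXX../XXOO.]-1 (1,4)[OXX../.XOOX]+0
p2 O@[OXXX./.XOO.] terminal -1; root [OXX../.XOO.] d5

X's best at [OXX../.XOO.]: (0,3)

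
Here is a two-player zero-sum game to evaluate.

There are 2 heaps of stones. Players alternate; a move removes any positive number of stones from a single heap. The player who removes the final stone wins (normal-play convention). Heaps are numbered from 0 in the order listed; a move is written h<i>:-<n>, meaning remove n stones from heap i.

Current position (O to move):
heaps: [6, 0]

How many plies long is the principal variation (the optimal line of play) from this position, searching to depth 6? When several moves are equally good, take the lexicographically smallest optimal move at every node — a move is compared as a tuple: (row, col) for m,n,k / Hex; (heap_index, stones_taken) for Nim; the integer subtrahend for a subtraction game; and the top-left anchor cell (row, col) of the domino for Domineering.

PV length from [(6,0)]: 1 ply

[(6,0)] O move#1: h0:-1:-1/(5,0), h0:-2:-1/(4,0), h0:-3:-1/(3,0), h0:-4:-1/(2,0), h0:-5:-1/(1,0), h0:-6:+1/(0,0)*
[(0,0)] end (terminal -1, X#2); searched (6,0) to 6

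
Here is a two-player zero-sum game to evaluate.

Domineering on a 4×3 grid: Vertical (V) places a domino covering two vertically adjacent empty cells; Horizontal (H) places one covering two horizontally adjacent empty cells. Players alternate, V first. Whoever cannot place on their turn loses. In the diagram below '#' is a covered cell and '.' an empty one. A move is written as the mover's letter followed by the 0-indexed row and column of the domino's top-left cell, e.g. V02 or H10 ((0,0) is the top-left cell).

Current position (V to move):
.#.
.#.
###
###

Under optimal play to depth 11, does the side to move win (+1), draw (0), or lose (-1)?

p1 V@[.#./.#./###/###]: V00[##./##./###/###]+1* V02[.##/.##/###/###]+1
p2 H@[##./##./###/###] terminal -1; root [.#./.#./###/###] d11

value(.#./.#./###/###, V) = +1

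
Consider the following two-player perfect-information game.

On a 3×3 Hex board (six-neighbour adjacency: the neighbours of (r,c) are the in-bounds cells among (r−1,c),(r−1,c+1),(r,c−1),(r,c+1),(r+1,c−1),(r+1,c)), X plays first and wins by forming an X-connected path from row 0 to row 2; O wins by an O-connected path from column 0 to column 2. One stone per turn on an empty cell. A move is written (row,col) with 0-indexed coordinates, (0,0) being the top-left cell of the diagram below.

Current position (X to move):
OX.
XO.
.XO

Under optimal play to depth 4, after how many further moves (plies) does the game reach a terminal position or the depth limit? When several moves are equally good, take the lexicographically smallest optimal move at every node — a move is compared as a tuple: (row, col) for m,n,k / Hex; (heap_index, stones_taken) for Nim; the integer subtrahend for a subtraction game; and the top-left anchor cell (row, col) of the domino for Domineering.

PV length from [OX./XO./.XO]: 3 plies

p1 X@[OX./XO./.XO]: (0,2)[OXX/XO./.XO]+1* (1,2)[OX./XOX/.XO]+1 (2,0)[OX./XO./XXO]+1
p2 O@[OXX/XO./.XO]: (1,2)[OXX/XOO/.XO]-1* (2,0)[OXX/XO./OXO]-1
p3 X@[OXX/XOO/.XO]: (2,0)[OXX/XOO/XXO]+1*
p4 O@[OXX/XOO/XXO] terminal -1; root [OX./XO./.XO] d4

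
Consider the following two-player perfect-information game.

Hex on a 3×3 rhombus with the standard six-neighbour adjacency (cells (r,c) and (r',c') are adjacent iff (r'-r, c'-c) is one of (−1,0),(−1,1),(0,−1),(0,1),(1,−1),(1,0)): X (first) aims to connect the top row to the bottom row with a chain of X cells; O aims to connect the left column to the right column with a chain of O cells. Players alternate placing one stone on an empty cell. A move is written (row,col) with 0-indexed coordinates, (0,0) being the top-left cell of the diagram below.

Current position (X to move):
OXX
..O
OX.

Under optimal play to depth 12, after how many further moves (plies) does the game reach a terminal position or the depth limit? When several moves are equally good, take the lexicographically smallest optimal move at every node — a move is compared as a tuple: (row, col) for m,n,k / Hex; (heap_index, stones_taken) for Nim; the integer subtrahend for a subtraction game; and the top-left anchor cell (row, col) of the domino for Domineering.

[OXX/..O/OX.] X move#1: (1,0):-1/OXX/X.O/OX., (1,1):+1/OXX/.XO/OX.*, (2,2):-1/OXX/..O/OXX
[OXX/.XO/OX.] end (terminal -1, O#2); searched OXX/..O/OX. to 12

PV length from [OXX/..O/OX.]: 1 ply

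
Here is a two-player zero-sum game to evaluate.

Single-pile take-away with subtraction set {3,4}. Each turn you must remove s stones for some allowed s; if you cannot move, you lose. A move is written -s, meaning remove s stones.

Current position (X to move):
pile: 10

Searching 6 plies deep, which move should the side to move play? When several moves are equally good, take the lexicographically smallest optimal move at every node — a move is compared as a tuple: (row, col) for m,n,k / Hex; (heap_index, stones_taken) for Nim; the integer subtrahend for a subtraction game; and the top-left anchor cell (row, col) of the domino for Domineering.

p1 X@[10]: -3[7]+1* -4[6]-1
p2 O@[7]: -3[4]-1* -4[3]-1
p3 X@[4]: -3[1]+1* -4[0]+1
p4 O@[1] terminal -1; root [10] d6

X's best at [10]: -3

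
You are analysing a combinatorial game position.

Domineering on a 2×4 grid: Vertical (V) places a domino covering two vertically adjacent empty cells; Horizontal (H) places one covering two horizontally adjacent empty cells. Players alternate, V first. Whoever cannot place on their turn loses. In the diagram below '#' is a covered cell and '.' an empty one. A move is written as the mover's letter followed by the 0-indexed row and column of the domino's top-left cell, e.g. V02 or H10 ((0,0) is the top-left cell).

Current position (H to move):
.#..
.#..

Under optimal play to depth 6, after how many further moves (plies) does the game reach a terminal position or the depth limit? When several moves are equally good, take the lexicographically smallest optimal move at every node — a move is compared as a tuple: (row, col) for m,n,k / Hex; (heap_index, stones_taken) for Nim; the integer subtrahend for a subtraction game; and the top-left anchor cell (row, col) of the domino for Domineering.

PV length from [.#../.#..]: 3 plies

p1 H@[.#../.#..]: H02[.###/.#..]+1* H12[.#../.###]+1
p2 V@[.###/.#..]: V00[####/##..]-1*
p3 H@[####/##..]: H12[####/####]+1*
p4 V@[####/####] terminal -1; root [.#../.#..] d6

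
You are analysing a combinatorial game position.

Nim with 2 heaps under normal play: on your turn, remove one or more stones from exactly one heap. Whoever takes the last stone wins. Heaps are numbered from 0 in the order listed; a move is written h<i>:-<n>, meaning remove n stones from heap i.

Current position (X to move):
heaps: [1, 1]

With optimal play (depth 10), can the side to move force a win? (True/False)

X winning at [(1,1)]: False

ply 1, X at (1,1) | h0:-1=-1→(0,1)*; h1:-1=-1→(1,0)
ply 2, O at (0,1) | h1:-1=+1→(0,0)*
ply 3: (0,0) is terminal -1 (X); from (1,1) depth 10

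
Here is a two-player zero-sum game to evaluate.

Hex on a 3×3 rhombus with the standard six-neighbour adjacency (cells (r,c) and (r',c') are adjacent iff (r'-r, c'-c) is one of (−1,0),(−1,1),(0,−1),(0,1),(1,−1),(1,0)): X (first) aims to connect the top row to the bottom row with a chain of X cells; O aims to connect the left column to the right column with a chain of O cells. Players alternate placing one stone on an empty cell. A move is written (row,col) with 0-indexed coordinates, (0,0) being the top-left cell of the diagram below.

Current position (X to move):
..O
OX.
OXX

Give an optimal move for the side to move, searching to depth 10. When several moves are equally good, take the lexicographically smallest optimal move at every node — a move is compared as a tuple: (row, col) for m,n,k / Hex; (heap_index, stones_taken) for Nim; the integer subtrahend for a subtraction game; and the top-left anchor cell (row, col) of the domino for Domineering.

X's best at [..O/OX./OXX]: (0,1)

[..O/OX./OXX] X move#1: (0,0):-1/X.O/OX./OXX, (0,1):+1/.XO/OX./OXX*, (1,2):-1/..O/OXX/OXX
[.XO/OX./OXX] end (terminal -1, O#2); searched ..O/OX./OXX to 10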